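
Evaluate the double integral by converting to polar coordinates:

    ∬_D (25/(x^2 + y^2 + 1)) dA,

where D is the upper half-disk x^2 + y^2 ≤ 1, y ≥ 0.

The region D is 0 ≤ r ≤ 1, 0 ≤ θ ≤ π in polar coordinates, where x = r cos(θ), y = r sin(θ), and dA = r dr dθ.

Under the substitution, the integrand becomes 25/(r^2 + 1), so

    ∬_D (25/(x^2 + y^2 + 1)) dA = ∫_{0}^{π} ∫_{0}^{1} (25/(r^2 + 1)) · r dr dθ.

Inner integral (in r): ∫_{0}^{1} (25/(r^2 + 1)) · r dr = 25log(2)/2.

Outer integral (in θ): ∫_{0}^{π} (25log(2)/2) dθ = 25π log(2)/2.

Therefore ∬_D (25/(x^2 + y^2 + 1)) dA = 25π log(2)/2.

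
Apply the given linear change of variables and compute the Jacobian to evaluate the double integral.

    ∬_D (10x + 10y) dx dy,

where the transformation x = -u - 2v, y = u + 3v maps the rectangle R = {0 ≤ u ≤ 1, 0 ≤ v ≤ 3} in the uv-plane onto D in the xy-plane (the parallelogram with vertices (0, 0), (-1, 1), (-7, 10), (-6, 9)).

Compute the Jacobian determinant of (x, y) with respect to (u, v):

    ∂(x,y)/∂(u,v) = | -1  -2 | = (-1)(3) - (-2)(1) = -1.
                   | 1  3 |

Its absolute value is |J| = 1 (the area scaling factor).

Substituting x = -u - 2v, y = u + 3v into the integrand,

    10x + 10y → 10v,

so the integral becomes

    ∬_R (10v) · |J| du dv = ∫_0^1 ∫_0^3 (10v) dv du.

Inner (v): 45.
Outer (u): 45.

Therefore ∬_D (10x + 10y) dx dy = 45.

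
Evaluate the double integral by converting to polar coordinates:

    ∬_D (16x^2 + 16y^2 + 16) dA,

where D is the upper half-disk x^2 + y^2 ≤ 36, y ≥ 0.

The region D is 0 ≤ r ≤ 6, 0 ≤ θ ≤ π in polar coordinates, where x = r cos(θ), y = r sin(θ), and dA = r dr dθ.

Under the substitution, the integrand becomes 16r^2 + 16, so

    ∬_D (16x^2 + 16y^2 + 16) dA = ∫_{0}^{π} ∫_{0}^{6} (16r^2 + 16) · r dr dθ.

Inner integral (in r): ∫_{0}^{6} (16r^2 + 16) · r dr = 5472.

Outer integral (in θ): ∫_{0}^{π} (5472) dθ = 5472π.

Therefore ∬_D (16x^2 + 16y^2 + 16) dA = 5472π.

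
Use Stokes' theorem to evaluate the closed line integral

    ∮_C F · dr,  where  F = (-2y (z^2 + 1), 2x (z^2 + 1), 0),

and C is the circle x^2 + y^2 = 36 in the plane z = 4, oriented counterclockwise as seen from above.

Let S be the flat disk x^2 + y^2 ≤ 36 in the plane z = 4, with upward unit normal n̂ = ẑ. By Stokes' theorem,

    ∮_C F · dr = ∬_S (∇ × F) · n̂ dS = ∬_D (curl F)_z dA,

where D is the disk x^2 + y^2 ≤ 36.

Compute the curl of F = (-2y (z^2 + 1), 2x (z^2 + 1), 0):
    (∇ × F)_x = ∂F_z/∂y - ∂F_y/∂z = -4x z,
    (∇ × F)_y = ∂F_x/∂z - ∂F_z/∂x = -4y z,
    (∇ × F)_z = ∂F_y/∂x - ∂F_x/∂y = 4z^2 + 4.

On z = 4, (curl F)_z = 68.

Convert to polar (x = r cos θ, y = r sin θ, dA = r dr dθ); the integrand becomes 68, so

    ∬_D (curl F)_z dA = ∫_0^{2π} ∫_0^{6} (68) · r dr dθ.

Inner (r from 0 to 6): 1224.
Outer (θ from 0 to 2π): 2448π.

Therefore ∮_C F · dr = 2448π.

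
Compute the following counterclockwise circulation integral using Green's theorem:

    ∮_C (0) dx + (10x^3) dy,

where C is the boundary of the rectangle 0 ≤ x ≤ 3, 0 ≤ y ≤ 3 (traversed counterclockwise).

Green's theorem converts the closed line integral into a double integral over the enclosed region D:

    ∮_C P dx + Q dy = ∬_D (∂Q/∂x - ∂P/∂y) dA.

Here P = 0, Q = 10x^3, so

    ∂Q/∂x = 30x^2,    ∂P/∂y = 0,
    ∂Q/∂x - ∂P/∂y = 30x^2.

D is the region 0 ≤ x ≤ 3, 0 ≤ y ≤ 3. Evaluating the double integral:

    ∬_D (30x^2) dA = ∫_0^{3} ∫_0^{3} (30x^2) dy dx.

Inner (y from 0 to 3): 90x^2.
Outer (x from 0 to 3): 810.

Therefore ∮_C P dx + Q dy = 810.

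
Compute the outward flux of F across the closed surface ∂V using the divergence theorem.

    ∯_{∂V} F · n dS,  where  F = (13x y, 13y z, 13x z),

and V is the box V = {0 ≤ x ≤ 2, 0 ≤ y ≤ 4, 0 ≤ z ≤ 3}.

By the divergence theorem,

    ∯_{∂V} F · n dS = ∭_V (∇ · F) dV.

Compute the divergence:
    ∇ · F = ∂F_x/∂x + ∂F_y/∂y + ∂F_z/∂z = 13y + 13z + 13x = 13x + 13y + 13z.

V is a rectangular box, so dV = dx dy dz with 0 ≤ x ≤ 2, 0 ≤ y ≤ 4, 0 ≤ z ≤ 3.

Integrate (13x + 13y + 13z) over V as an iterated integral:

    ∭_V (∇·F) dV = ∫_0^{2} ∫_0^{4} ∫_0^{3} (13x + 13y + 13z) dz dy dx.

Inner (z from 0 to 3): 39x + 39y + 117/2.
Middle (y from 0 to 4): 156x + 546.
Outer (x from 0 to 2): 1404.

Therefore ∯_{∂V} F · n dS = 1404.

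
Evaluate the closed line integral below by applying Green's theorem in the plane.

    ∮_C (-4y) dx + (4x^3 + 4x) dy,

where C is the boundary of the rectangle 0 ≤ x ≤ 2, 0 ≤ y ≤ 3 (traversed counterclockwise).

Green's theorem converts the closed line integral into a double integral over the enclosed region D:

    ∮_C P dx + Q dy = ∬_D (∂Q/∂x - ∂P/∂y) dA.

Here P = -4y, Q = 4x^3 + 4x, so

    ∂Q/∂x = 12x^2 + 4,    ∂P/∂y = -4,
    ∂Q/∂x - ∂P/∂y = 12x^2 + 8.

D is the region 0 ≤ x ≤ 2, 0 ≤ y ≤ 3. Evaluating the double integral:

    ∬_D (12x^2 + 8) dA = ∫_0^{2} ∫_0^{3} (12x^2 + 8) dy dx.

Inner (y from 0 to 3): 36x^2 + 24.
Outer (x from 0 to 2): 144.

Therefore ∮_C P dx + Q dy = 144.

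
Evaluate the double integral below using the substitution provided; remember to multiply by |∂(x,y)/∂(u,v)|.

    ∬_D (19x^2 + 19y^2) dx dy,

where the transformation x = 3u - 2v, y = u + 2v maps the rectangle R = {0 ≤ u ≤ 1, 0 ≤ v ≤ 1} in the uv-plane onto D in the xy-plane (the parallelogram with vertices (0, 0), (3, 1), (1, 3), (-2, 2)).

Compute the Jacobian determinant of (x, y) with respect to (u, v):

    ∂(x,y)/∂(u,v) = | 3  -2 | = (3)(2) - (-2)(1) = 8.
                   | 1  2 |

Its absolute value is |J| = 8 (the area scaling factor).

Substituting x = 3u - 2v, y = u + 2v into the integrand,

    19x^2 + 19y^2 → 190u^2 - 152u v + 152v^2,

so the integral becomes

    ∬_R (190u^2 - 152u v + 152v^2) · |J| du dv = ∫_0^1 ∫_0^1 (1520u^2 - 1216u v + 1216v^2) dv du.

Inner (v): 1520u^2 - 608u + 1216/3.
Outer (u): 608.

Therefore ∬_D (19x^2 + 19y^2) dx dy = 608.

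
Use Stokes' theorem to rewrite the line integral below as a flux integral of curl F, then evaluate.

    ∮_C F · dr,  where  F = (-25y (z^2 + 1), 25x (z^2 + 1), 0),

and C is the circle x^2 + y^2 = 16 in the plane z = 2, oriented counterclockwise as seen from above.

Let S be the flat disk x^2 + y^2 ≤ 16 in the plane z = 2, with upward unit normal n̂ = ẑ. By Stokes' theorem,

    ∮_C F · dr = ∬_S (∇ × F) · n̂ dS = ∬_D (curl F)_z dA,

where D is the disk x^2 + y^2 ≤ 16.

Compute the curl of F = (-25y (z^2 + 1), 25x (z^2 + 1), 0):
    (∇ × F)_x = ∂F_z/∂y - ∂F_y/∂z = -50x z,
    (∇ × F)_y = ∂F_x/∂z - ∂F_z/∂x = -50y z,
    (∇ × F)_z = ∂F_y/∂x - ∂F_x/∂y = 50z^2 + 50.

On z = 2, (curl F)_z = 250.

Convert to polar (x = r cos θ, y = r sin θ, dA = r dr dθ); the integrand becomes 250, so

    ∬_D (curl F)_z dA = ∫_0^{2π} ∫_0^{4} (250) · r dr dθ.

Inner (r from 0 to 4): 2000.
Outer (θ from 0 to 2π): 4000π.

Therefore ∮_C F · dr = 4000π.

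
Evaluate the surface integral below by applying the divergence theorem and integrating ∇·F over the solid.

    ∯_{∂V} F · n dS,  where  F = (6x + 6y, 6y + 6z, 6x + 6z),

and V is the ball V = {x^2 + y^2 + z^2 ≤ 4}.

By the divergence theorem,

    ∯_{∂V} F · n dS = ∭_V (∇ · F) dV.

Compute the divergence:
    ∇ · F = ∂F_x/∂x + ∂F_y/∂y + ∂F_z/∂z = 6 + 6 + 6 = 18.

In spherical coordinates, x = ρ sin(φ) cos(θ), y = ρ sin(φ) sin(θ), z = ρ cos(φ), dV = ρ^2 sin(φ) dρ dφ dθ, with 0 ≤ ρ ≤ 2, 0 ≤ φ ≤ π, 0 ≤ θ ≤ 2π.

The integrand, after substitution and multiplying by the volume element, becomes (18) · ρ^2 sin(φ), so

    ∭_V (∇·F) dV = ∫_0^{2π} ∫_0^{π} ∫_0^{2} (18) · ρ^2 sin(φ) dρ dφ dθ.

Inner (ρ from 0 to 2): 48sin(φ).
Middle (φ from 0 to π): 96.
Outer (θ from 0 to 2π): 192π.

Therefore ∯_{∂V} F · n dS = 192π.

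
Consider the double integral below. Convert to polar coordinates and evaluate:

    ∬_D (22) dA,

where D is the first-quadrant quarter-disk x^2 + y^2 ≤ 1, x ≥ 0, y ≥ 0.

The region D is 0 ≤ r ≤ 1, 0 ≤ θ ≤ π/2 in polar coordinates, where x = r cos(θ), y = r sin(θ), and dA = r dr dθ.

Under the substitution, the integrand becomes 22, so

    ∬_D (22) dA = ∫_{0}^{π/2} ∫_{0}^{1} (22) · r dr dθ.

Inner integral (in r): ∫_{0}^{1} (22) · r dr = 11.

Outer integral (in θ): ∫_{0}^{π/2} (11) dθ = 11π/2.

Therefore ∬_D (22) dA = 11π/2.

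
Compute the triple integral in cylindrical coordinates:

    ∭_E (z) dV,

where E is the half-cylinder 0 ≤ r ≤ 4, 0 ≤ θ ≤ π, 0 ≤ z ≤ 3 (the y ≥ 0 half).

In cylindrical coordinates, x = r cos(θ), y = r sin(θ), z = z, and dV = r dr dθ dz.

The integrand becomes z, so

    ∭_E (z) dV = ∫_{0}^{π} ∫_{0}^{4} ∫_{0}^{3} (z) · r dz dr dθ.

Inner (z): 9r/2.
Middle (r from 0 to 4): 36.
Outer (θ): 36π.

Therefore the triple integral equals 36π.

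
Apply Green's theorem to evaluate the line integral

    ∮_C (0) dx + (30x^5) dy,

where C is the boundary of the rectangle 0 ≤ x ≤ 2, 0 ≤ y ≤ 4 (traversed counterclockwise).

Green's theorem converts the closed line integral into a double integral over the enclosed region D:

    ∮_C P dx + Q dy = ∬_D (∂Q/∂x - ∂P/∂y) dA.

Here P = 0, Q = 30x^5, so

    ∂Q/∂x = 150x^4,    ∂P/∂y = 0,
    ∂Q/∂x - ∂P/∂y = 150x^4.

D is the region 0 ≤ x ≤ 2, 0 ≤ y ≤ 4. Evaluating the double integral:

    ∬_D (150x^4) dA = ∫_0^{2} ∫_0^{4} (150x^4) dy dx.

Inner (y from 0 to 4): 600x^4.
Outer (x from 0 to 2): 3840.

Therefore ∮_C P dx + Q dy = 3840.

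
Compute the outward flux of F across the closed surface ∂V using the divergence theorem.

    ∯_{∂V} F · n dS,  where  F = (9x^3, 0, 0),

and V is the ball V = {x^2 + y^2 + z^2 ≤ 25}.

By the divergence theorem,

    ∯_{∂V} F · n dS = ∭_V (∇ · F) dV.

Compute the divergence:
    ∇ · F = ∂F_x/∂x + ∂F_y/∂y + ∂F_z/∂z = 27x^2 + 0 + 0 = 27x^2.

In spherical coordinates, x = ρ sin(φ) cos(θ), y = ρ sin(φ) sin(θ), z = ρ cos(φ), dV = ρ^2 sin(φ) dρ dφ dθ, with 0 ≤ ρ ≤ 5, 0 ≤ φ ≤ π, 0 ≤ θ ≤ 2π.

The integrand, after substitution and multiplying by the volume element, becomes (27ρ^2sin(φ)^2cos(θ)^2) · ρ^2 sin(φ), so

    ∭_V (∇·F) dV = ∫_0^{2π} ∫_0^{π} ∫_0^{5} (27ρ^2sin(φ)^2cos(θ)^2) · ρ^2 sin(φ) dρ dφ dθ.

Inner (ρ from 0 to 5): 16875sin(φ)^3cos(θ)^2.
Middle (φ from 0 to π): 22500cos(θ)^2.
Outer (θ from 0 to 2π): 22500π.

Therefore ∯_{∂V} F · n dS = 22500π.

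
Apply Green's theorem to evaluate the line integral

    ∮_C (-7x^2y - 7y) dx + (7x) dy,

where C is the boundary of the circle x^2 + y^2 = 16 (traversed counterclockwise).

Green's theorem converts the closed line integral into a double integral over the enclosed region D:

    ∮_C P dx + Q dy = ∬_D (∂Q/∂x - ∂P/∂y) dA.

Here P = -7x^2y - 7y, Q = 7x, so

    ∂Q/∂x = 7,    ∂P/∂y = -7x^2 - 7,
    ∂Q/∂x - ∂P/∂y = 7x^2 + 14.

D is the region x^2 + y^2 ≤ 16. Evaluating the double integral:

In polar coordinates (x = r cos θ, y = r sin θ, dA = r dr dθ) the integrand becomes 7r^2cos(θ)^2 + 14, so

    ∬_D (7x^2 + 14) dA = ∫_0^{2π} ∫_0^{4} (7r^2cos(θ)^2 + 14) · r dr dθ.

Inner (r from 0 to 4): 448cos(θ)^2 + 112.
Outer (θ from 0 to 2π): 672π.

Therefore ∮_C P dx + Q dy = 672π.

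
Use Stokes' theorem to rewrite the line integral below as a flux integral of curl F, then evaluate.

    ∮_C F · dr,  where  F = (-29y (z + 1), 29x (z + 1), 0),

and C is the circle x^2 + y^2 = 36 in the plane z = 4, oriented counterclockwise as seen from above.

Let S be the flat disk x^2 + y^2 ≤ 36 in the plane z = 4, with upward unit normal n̂ = ẑ. By Stokes' theorem,

    ∮_C F · dr = ∬_S (∇ × F) · n̂ dS = ∬_D (curl F)_z dA,

where D is the disk x^2 + y^2 ≤ 36.

Compute the curl of F = (-29y (z + 1), 29x (z + 1), 0):
    (∇ × F)_x = ∂F_z/∂y - ∂F_y/∂z = -29x,
    (∇ × F)_y = ∂F_x/∂z - ∂F_z/∂x = -29y,
    (∇ × F)_z = ∂F_y/∂x - ∂F_x/∂y = 58z + 58.

On z = 4, (curl F)_z = 290.

Convert to polar (x = r cos θ, y = r sin θ, dA = r dr dθ); the integrand becomes 290, so

    ∬_D (curl F)_z dA = ∫_0^{2π} ∫_0^{6} (290) · r dr dθ.

Inner (r from 0 to 6): 5220.
Outer (θ from 0 to 2π): 10440π.

Therefore ∮_C F · dr = 10440π.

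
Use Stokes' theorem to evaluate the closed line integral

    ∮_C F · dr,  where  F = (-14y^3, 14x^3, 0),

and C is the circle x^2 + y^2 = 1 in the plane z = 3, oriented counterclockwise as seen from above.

Let S be the flat disk x^2 + y^2 ≤ 1 in the plane z = 3, with upward unit normal n̂ = ẑ. By Stokes' theorem,

    ∮_C F · dr = ∬_S (∇ × F) · n̂ dS = ∬_D (curl F)_z dA,

where D is the disk x^2 + y^2 ≤ 1.

Compute the curl of F = (-14y^3, 14x^3, 0):
    (∇ × F)_x = ∂F_z/∂y - ∂F_y/∂z = 0,
    (∇ × F)_y = ∂F_x/∂z - ∂F_z/∂x = 0,
    (∇ × F)_z = ∂F_y/∂x - ∂F_x/∂y = 42x^2 + 42y^2.

On z = 3, (curl F)_z = 42x^2 + 42y^2.

Convert to polar (x = r cos θ, y = r sin θ, dA = r dr dθ); the integrand becomes 42r^2, so

    ∬_D (curl F)_z dA = ∫_0^{2π} ∫_0^{1} (42r^2) · r dr dθ.

Inner (r from 0 to 1): 21/2.
Outer (θ from 0 to 2π): 21π.

Therefore ∮_C F · dr = 21π.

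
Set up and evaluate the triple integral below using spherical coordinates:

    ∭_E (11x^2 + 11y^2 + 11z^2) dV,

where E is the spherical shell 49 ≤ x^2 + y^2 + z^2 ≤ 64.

In spherical coordinates, x = ρ sin(φ) cos(θ), y = ρ sin(φ) sin(θ), z = ρ cos(φ), and dV = ρ^2 sin(φ) dρ dφ dθ.

The integrand becomes 11ρ^2, so

    ∭_E (11x^2 + 11y^2 + 11z^2) dV = ∫_{0}^{2π} ∫_{0}^{π} ∫_{7}^{8} (11ρ^2) · ρ^2 sin(φ) dρ dφ dθ.

Inner (ρ): 175571sin(φ)/5.
Middle (φ): 351142/5.
Outer (θ): 702284π/5.

Therefore the triple integral equals 702284π/5.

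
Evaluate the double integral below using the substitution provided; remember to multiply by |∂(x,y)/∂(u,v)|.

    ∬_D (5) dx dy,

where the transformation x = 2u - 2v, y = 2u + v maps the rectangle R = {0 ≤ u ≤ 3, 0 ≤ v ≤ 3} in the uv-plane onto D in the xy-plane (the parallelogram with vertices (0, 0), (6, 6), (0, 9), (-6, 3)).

Compute the Jacobian determinant of (x, y) with respect to (u, v):

    ∂(x,y)/∂(u,v) = | 2  -2 | = (2)(1) - (-2)(2) = 6.
                   | 2  1 |

Its absolute value is |J| = 6 (the area scaling factor).

Substituting x = 2u - 2v, y = 2u + v into the integrand,

    5 → 5,

so the integral becomes

    ∬_R (5) · |J| du dv = ∫_0^3 ∫_0^3 (30) dv du.

Inner (v): 90.
Outer (u): 270.

Therefore ∬_D (5) dx dy = 270.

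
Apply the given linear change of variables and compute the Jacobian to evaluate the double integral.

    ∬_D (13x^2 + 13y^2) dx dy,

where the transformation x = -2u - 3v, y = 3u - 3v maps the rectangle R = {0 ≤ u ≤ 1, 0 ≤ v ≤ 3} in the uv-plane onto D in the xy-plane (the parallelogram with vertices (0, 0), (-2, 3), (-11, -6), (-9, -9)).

Compute the Jacobian determinant of (x, y) with respect to (u, v):

    ∂(x,y)/∂(u,v) = | -2  -3 | = (-2)(-3) - (-3)(3) = 15.
                   | 3  -3 |

Its absolute value is |J| = 15 (the area scaling factor).

Substituting x = -2u - 3v, y = 3u - 3v into the integrand,

    13x^2 + 13y^2 → 169u^2 - 78u v + 234v^2,

so the integral becomes

    ∬_R (169u^2 - 78u v + 234v^2) · |J| du dv = ∫_0^1 ∫_0^3 (2535u^2 - 1170u v + 3510v^2) dv du.

Inner (v): 7605u^2 - 5265u + 31590.
Outer (u): 62985/2.

Therefore ∬_D (13x^2 + 13y^2) dx dy = 62985/2.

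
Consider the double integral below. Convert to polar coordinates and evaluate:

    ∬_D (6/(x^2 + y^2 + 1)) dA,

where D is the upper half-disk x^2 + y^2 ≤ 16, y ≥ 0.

The region D is 0 ≤ r ≤ 4, 0 ≤ θ ≤ π in polar coordinates, where x = r cos(θ), y = r sin(θ), and dA = r dr dθ.

Under the substitution, the integrand becomes 6/(r^2 + 1), so

    ∬_D (6/(x^2 + y^2 + 1)) dA = ∫_{0}^{π} ∫_{0}^{4} (6/(r^2 + 1)) · r dr dθ.

Inner integral (in r): ∫_{0}^{4} (6/(r^2 + 1)) · r dr = log(4913).

Outer integral (in θ): ∫_{0}^{π} (log(4913)) dθ = log(4913^π).

Therefore ∬_D (6/(x^2 + y^2 + 1)) dA = log(4913^π).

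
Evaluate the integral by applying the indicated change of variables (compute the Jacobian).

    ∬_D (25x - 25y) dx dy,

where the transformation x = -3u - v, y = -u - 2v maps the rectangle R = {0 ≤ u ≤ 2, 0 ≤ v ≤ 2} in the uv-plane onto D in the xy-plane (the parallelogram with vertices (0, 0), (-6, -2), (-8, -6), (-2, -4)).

Compute the Jacobian determinant of (x, y) with respect to (u, v):

    ∂(x,y)/∂(u,v) = | -3  -1 | = (-3)(-2) - (-1)(-1) = 5.
                   | -1  -2 |

Its absolute value is |J| = 5 (the area scaling factor).

Substituting x = -3u - v, y = -u - 2v into the integrand,

    25x - 25y → -50u + 25v,

so the integral becomes

    ∬_R (-50u + 25v) · |J| du dv = ∫_0^2 ∫_0^2 (-250u + 125v) dv du.

Inner (v): 250 - 500u.
Outer (u): -500.

Therefore ∬_D (25x - 25y) dx dy = -500.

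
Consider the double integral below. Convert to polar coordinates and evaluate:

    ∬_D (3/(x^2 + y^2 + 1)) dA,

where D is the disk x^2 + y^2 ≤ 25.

The region D is 0 ≤ r ≤ 5, 0 ≤ θ ≤ 2π in polar coordinates, where x = r cos(θ), y = r sin(θ), and dA = r dr dθ.

Under the substitution, the integrand becomes 3/(r^2 + 1), so

    ∬_D (3/(x^2 + y^2 + 1)) dA = ∫_{0}^{2π} ∫_{0}^{5} (3/(r^2 + 1)) · r dr dθ.

Inner integral (in r): ∫_{0}^{5} (3/(r^2 + 1)) · r dr = 3log(26)/2.

Outer integral (in θ): ∫_{0}^{2π} (3log(26)/2) dθ = 3π log(26).

Therefore ∬_D (3/(x^2 + y^2 + 1)) dA = 3π log(26).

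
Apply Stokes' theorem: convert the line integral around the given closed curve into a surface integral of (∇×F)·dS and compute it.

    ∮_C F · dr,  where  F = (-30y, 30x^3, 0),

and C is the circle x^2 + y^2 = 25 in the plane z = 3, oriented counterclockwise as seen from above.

Let S be the flat disk x^2 + y^2 ≤ 25 in the plane z = 3, with upward unit normal n̂ = ẑ. By Stokes' theorem,

    ∮_C F · dr = ∬_S (∇ × F) · n̂ dS = ∬_D (curl F)_z dA,

where D is the disk x^2 + y^2 ≤ 25.

Compute the curl of F = (-30y, 30x^3, 0):
    (∇ × F)_x = ∂F_z/∂y - ∂F_y/∂z = 0,
    (∇ × F)_y = ∂F_x/∂z - ∂F_z/∂x = 0,
    (∇ × F)_z = ∂F_y/∂x - ∂F_x/∂y = 90x^2 + 30.

On z = 3, (curl F)_z = 90x^2 + 30.

Convert to polar (x = r cos θ, y = r sin θ, dA = r dr dθ); the integrand becomes 90r^2cos(θ)^2 + 30, so

    ∬_D (curl F)_z dA = ∫_0^{2π} ∫_0^{5} (90r^2cos(θ)^2 + 30) · r dr dθ.

Inner (r from 0 to 5): 28125cos(θ)^2/2 + 375.
Outer (θ from 0 to 2π): 29625π/2.

Therefore ∮_C F · dr = 29625π/2.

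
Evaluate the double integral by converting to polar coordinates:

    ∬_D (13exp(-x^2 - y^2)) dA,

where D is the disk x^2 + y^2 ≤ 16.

The region D is 0 ≤ r ≤ 4, 0 ≤ θ ≤ 2π in polar coordinates, where x = r cos(θ), y = r sin(θ), and dA = r dr dθ.

Under the substitution, the integrand becomes 13exp(-r^2), so

    ∬_D (13exp(-x^2 - y^2)) dA = ∫_{0}^{2π} ∫_{0}^{4} (13exp(-r^2)) · r dr dθ.

Inner integral (in r): ∫_{0}^{4} (13exp(-r^2)) · r dr = 13/2 - 13exp(-16)/2.

Outer integral (in θ): ∫_{0}^{2π} (13/2 - 13exp(-16)/2) dθ = -13π exp(-16) + 13π.

Therefore ∬_D (13exp(-x^2 - y^2)) dA = -13π exp(-16) + 13π.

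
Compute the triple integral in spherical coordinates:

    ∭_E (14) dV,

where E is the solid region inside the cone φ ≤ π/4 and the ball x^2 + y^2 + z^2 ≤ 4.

In spherical coordinates, x = ρ sin(φ) cos(θ), y = ρ sin(φ) sin(θ), z = ρ cos(φ), and dV = ρ^2 sin(φ) dρ dφ dθ.

The integrand becomes 14, so

    ∭_E (14) dV = ∫_{0}^{2π} ∫_{0}^{π/4} ∫_{0}^{2} (14) · ρ^2 sin(φ) dρ dφ dθ.

Inner (ρ): 112sin(φ)/3.
Middle (φ): 112/3 - 56sqrt(2)/3.
Outer (θ): 112π (2 - sqrt(2))/3.

Therefore the triple integral equals 112π (2 - sqrt(2))/3.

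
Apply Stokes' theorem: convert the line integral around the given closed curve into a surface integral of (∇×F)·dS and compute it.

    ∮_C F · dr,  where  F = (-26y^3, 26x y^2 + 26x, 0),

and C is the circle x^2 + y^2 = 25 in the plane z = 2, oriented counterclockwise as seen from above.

Let S be the flat disk x^2 + y^2 ≤ 25 in the plane z = 2, with upward unit normal n̂ = ẑ. By Stokes' theorem,

    ∮_C F · dr = ∬_S (∇ × F) · n̂ dS = ∬_D (curl F)_z dA,

where D is the disk x^2 + y^2 ≤ 25.

Compute the curl of F = (-26y^3, 26x y^2 + 26x, 0):
    (∇ × F)_x = ∂F_z/∂y - ∂F_y/∂z = 0,
    (∇ × F)_y = ∂F_x/∂z - ∂F_z/∂x = 0,
    (∇ × F)_z = ∂F_y/∂x - ∂F_x/∂y = 104y^2 + 26.

On z = 2, (curl F)_z = 104y^2 + 26.

Convert to polar (x = r cos θ, y = r sin θ, dA = r dr dθ); the integrand becomes 104r^2sin(θ)^2 + 26, so

    ∬_D (curl F)_z dA = ∫_0^{2π} ∫_0^{5} (104r^2sin(θ)^2 + 26) · r dr dθ.

Inner (r from 0 to 5): 16250sin(θ)^2 + 325.
Outer (θ from 0 to 2π): 16900π.

Therefore ∮_C F · dr = 16900π.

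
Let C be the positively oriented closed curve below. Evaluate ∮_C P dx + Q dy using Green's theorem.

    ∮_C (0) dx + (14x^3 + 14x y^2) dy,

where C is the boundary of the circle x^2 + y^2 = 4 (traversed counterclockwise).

Green's theorem converts the closed line integral into a double integral over the enclosed region D:

    ∮_C P dx + Q dy = ∬_D (∂Q/∂x - ∂P/∂y) dA.

Here P = 0, Q = 14x^3 + 14x y^2, so

    ∂Q/∂x = 42x^2 + 14y^2,    ∂P/∂y = 0,
    ∂Q/∂x - ∂P/∂y = 42x^2 + 14y^2.

D is the region x^2 + y^2 ≤ 4. Evaluating the double integral:

In polar coordinates (x = r cos θ, y = r sin θ, dA = r dr dθ) the integrand becomes 14r^2(cos(2θ) + 2), so

    ∬_D (42x^2 + 14y^2) dA = ∫_0^{2π} ∫_0^{2} (14r^2(cos(2θ) + 2)) · r dr dθ.

Inner (r from 0 to 2): 56cos(2θ) + 112.
Outer (θ from 0 to 2π): 224π.

Therefore ∮_C P dx + Q dy = 224π.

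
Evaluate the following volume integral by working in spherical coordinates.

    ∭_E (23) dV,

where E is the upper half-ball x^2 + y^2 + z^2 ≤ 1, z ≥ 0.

In spherical coordinates, x = ρ sin(φ) cos(θ), y = ρ sin(φ) sin(θ), z = ρ cos(φ), and dV = ρ^2 sin(φ) dρ dφ dθ.

The integrand becomes 23, so

    ∭_E (23) dV = ∫_{0}^{2π} ∫_{0}^{π/2} ∫_{0}^{1} (23) · ρ^2 sin(φ) dρ dφ dθ.

Inner (ρ): 23sin(φ)/3.
Middle (φ): 23/3.
Outer (θ): 46π/3.

Therefore the triple integral equals 46π/3.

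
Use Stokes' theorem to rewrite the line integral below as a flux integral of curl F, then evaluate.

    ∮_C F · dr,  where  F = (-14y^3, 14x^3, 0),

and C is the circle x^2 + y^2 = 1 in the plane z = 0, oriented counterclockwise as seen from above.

Let S be the flat disk x^2 + y^2 ≤ 1 in the plane z = 0, with upward unit normal n̂ = ẑ. By Stokes' theorem,

    ∮_C F · dr = ∬_S (∇ × F) · n̂ dS = ∬_D (curl F)_z dA,

where D is the disk x^2 + y^2 ≤ 1.

Compute the curl of F = (-14y^3, 14x^3, 0):
    (∇ × F)_x = ∂F_z/∂y - ∂F_y/∂z = 0,
    (∇ × F)_y = ∂F_x/∂z - ∂F_z/∂x = 0,
    (∇ × F)_z = ∂F_y/∂x - ∂F_x/∂y = 42x^2 + 42y^2.

On z = 0, (curl F)_z = 42x^2 + 42y^2.

Convert to polar (x = r cos θ, y = r sin θ, dA = r dr dθ); the integrand becomes 42r^2, so

    ∬_D (curl F)_z dA = ∫_0^{2π} ∫_0^{1} (42r^2) · r dr dθ.

Inner (r from 0 to 1): 21/2.
Outer (θ from 0 to 2π): 21π.

Therefore ∮_C F · dr = 21π.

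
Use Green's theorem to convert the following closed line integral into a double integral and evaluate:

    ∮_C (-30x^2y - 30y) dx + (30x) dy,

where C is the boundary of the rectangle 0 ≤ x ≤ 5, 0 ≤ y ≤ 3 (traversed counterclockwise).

Green's theorem converts the closed line integral into a double integral over the enclosed region D:

    ∮_C P dx + Q dy = ∬_D (∂Q/∂x - ∂P/∂y) dA.

Here P = -30x^2y - 30y, Q = 30x, so

    ∂Q/∂x = 30,    ∂P/∂y = -30x^2 - 30,
    ∂Q/∂x - ∂P/∂y = 30x^2 + 60.

D is the region 0 ≤ x ≤ 5, 0 ≤ y ≤ 3. Evaluating the double integral:

    ∬_D (30x^2 + 60) dA = ∫_0^{5} ∫_0^{3} (30x^2 + 60) dy dx.

Inner (y from 0 to 3): 90x^2 + 180.
Outer (x from 0 to 5): 4650.

Therefore ∮_C P dx + Q dy = 4650.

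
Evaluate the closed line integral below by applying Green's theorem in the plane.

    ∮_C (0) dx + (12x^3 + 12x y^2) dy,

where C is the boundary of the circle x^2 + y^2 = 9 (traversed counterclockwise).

Green's theorem converts the closed line integral into a double integral over the enclosed region D:

    ∮_C P dx + Q dy = ∬_D (∂Q/∂x - ∂P/∂y) dA.

Here P = 0, Q = 12x^3 + 12x y^2, so

    ∂Q/∂x = 36x^2 + 12y^2,    ∂P/∂y = 0,
    ∂Q/∂x - ∂P/∂y = 36x^2 + 12y^2.

D is the region x^2 + y^2 ≤ 9. Evaluating the double integral:

In polar coordinates (x = r cos θ, y = r sin θ, dA = r dr dθ) the integrand becomes 12r^2(cos(2θ) + 2), so

    ∬_D (36x^2 + 12y^2) dA = ∫_0^{2π} ∫_0^{3} (12r^2(cos(2θ) + 2)) · r dr dθ.

Inner (r from 0 to 3): 243cos(2θ) + 486.
Outer (θ from 0 to 2π): 972π.

Therefore ∮_C P dx + Q dy = 972π.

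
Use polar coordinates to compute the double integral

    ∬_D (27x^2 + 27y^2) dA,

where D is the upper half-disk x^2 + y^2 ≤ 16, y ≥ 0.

The region D is 0 ≤ r ≤ 4, 0 ≤ θ ≤ π in polar coordinates, where x = r cos(θ), y = r sin(θ), and dA = r dr dθ.

Under the substitution, the integrand becomes 27r^2, so

    ∬_D (27x^2 + 27y^2) dA = ∫_{0}^{π} ∫_{0}^{4} (27r^2) · r dr dθ.

Inner integral (in r): ∫_{0}^{4} (27r^2) · r dr = 1728.

Outer integral (in θ): ∫_{0}^{π} (1728) dθ = 1728π.

Therefore ∬_D (27x^2 + 27y^2) dA = 1728π.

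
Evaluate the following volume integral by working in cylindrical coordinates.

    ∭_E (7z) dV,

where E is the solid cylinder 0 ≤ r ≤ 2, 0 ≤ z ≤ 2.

In cylindrical coordinates, x = r cos(θ), y = r sin(θ), z = z, and dV = r dr dθ dz.

The integrand becomes 7z, so

    ∭_E (7z) dV = ∫_{0}^{2π} ∫_{0}^{2} ∫_{0}^{2} (7z) · r dz dr dθ.

Inner (z): 14r.
Middle (r from 0 to 2): 28.
Outer (θ): 56π.

Therefore the triple integral equals 56π.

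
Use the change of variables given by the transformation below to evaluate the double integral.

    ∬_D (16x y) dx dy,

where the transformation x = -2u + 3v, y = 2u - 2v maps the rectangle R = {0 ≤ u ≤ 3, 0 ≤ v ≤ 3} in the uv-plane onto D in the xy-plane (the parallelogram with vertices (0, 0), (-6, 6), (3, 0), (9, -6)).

Compute the Jacobian determinant of (x, y) with respect to (u, v):

    ∂(x,y)/∂(u,v) = | -2  3 | = (-2)(-2) - (3)(2) = -2.
                   | 2  -2 |

Its absolute value is |J| = 2 (the area scaling factor).

Substituting x = -2u + 3v, y = 2u - 2v into the integrand,

    16x y → -64u^2 + 160u v - 96v^2,

so the integral becomes

    ∬_R (-64u^2 + 160u v - 96v^2) · |J| du dv = ∫_0^3 ∫_0^3 (-128u^2 + 320u v - 192v^2) dv du.

Inner (v): -384u^2 + 1440u - 1728.
Outer (u): -2160.

Therefore ∬_D (16x y) dx dy = -2160.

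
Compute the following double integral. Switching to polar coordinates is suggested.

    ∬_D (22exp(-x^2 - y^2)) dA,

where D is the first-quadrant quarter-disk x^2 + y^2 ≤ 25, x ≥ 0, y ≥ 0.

The region D is 0 ≤ r ≤ 5, 0 ≤ θ ≤ π/2 in polar coordinates, where x = r cos(θ), y = r sin(θ), and dA = r dr dθ.

Under the substitution, the integrand becomes 22exp(-r^2), so

    ∬_D (22exp(-x^2 - y^2)) dA = ∫_{0}^{π/2} ∫_{0}^{5} (22exp(-r^2)) · r dr dθ.

Inner integral (in r): ∫_{0}^{5} (22exp(-r^2)) · r dr = 11 - 11exp(-25).

Outer integral (in θ): ∫_{0}^{π/2} (11 - 11exp(-25)) dθ = -11π (1 - exp(25))exp(-25)/2.

Therefore ∬_D (22exp(-x^2 - y^2)) dA = -11π (1 - exp(25))exp(-25)/2.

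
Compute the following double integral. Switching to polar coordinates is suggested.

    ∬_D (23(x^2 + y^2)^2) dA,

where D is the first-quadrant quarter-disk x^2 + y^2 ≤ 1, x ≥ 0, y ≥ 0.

The region D is 0 ≤ r ≤ 1, 0 ≤ θ ≤ π/2 in polar coordinates, where x = r cos(θ), y = r sin(θ), and dA = r dr dθ.

Under the substitution, the integrand becomes 23r^4, so

    ∬_D (23(x^2 + y^2)^2) dA = ∫_{0}^{π/2} ∫_{0}^{1} (23r^4) · r dr dθ.

Inner integral (in r): ∫_{0}^{1} (23r^4) · r dr = 23/6.

Outer integral (in θ): ∫_{0}^{π/2} (23/6) dθ = 23π/12.

Therefore ∬_D (23(x^2 + y^2)^2) dA = 23π/12.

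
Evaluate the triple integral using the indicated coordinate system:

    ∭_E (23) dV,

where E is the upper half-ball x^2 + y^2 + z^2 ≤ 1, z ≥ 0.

In spherical coordinates, x = ρ sin(φ) cos(θ), y = ρ sin(φ) sin(θ), z = ρ cos(φ), and dV = ρ^2 sin(φ) dρ dφ dθ.

The integrand becomes 23, so

    ∭_E (23) dV = ∫_{0}^{2π} ∫_{0}^{π/2} ∫_{0}^{1} (23) · ρ^2 sin(φ) dρ dφ dθ.

Inner (ρ): 23sin(φ)/3.
Middle (φ): 23/3.
Outer (θ): 46π/3.

Therefore the triple integral equals 46π/3.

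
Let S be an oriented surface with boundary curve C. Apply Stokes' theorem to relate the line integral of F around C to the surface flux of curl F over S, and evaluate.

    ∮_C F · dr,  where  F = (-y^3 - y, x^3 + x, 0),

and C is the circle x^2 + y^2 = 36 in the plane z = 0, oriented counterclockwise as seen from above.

Let S be the flat disk x^2 + y^2 ≤ 36 in the plane z = 0, with upward unit normal n̂ = ẑ. By Stokes' theorem,

    ∮_C F · dr = ∬_S (∇ × F) · n̂ dS = ∬_D (curl F)_z dA,

where D is the disk x^2 + y^2 ≤ 36.

Compute the curl of F = (-y^3 - y, x^3 + x, 0):
    (∇ × F)_x = ∂F_z/∂y - ∂F_y/∂z = 0,
    (∇ × F)_y = ∂F_x/∂z - ∂F_z/∂x = 0,
    (∇ × F)_z = ∂F_y/∂x - ∂F_x/∂y = 3x^2 + 3y^2 + 2.

On z = 0, (curl F)_z = 3x^2 + 3y^2 + 2.

Convert to polar (x = r cos θ, y = r sin θ, dA = r dr dθ); the integrand becomes 3r^2 + 2, so

    ∬_D (curl F)_z dA = ∫_0^{2π} ∫_0^{6} (3r^2 + 2) · r dr dθ.

Inner (r from 0 to 6): 1008.
Outer (θ from 0 to 2π): 2016π.

Therefore ∮_C F · dr = 2016π.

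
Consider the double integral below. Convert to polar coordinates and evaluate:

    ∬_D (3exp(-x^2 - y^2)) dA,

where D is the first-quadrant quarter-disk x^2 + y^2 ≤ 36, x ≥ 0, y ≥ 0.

The region D is 0 ≤ r ≤ 6, 0 ≤ θ ≤ π/2 in polar coordinates, where x = r cos(θ), y = r sin(θ), and dA = r dr dθ.

Under the substitution, the integrand becomes 3exp(-r^2), so

    ∬_D (3exp(-x^2 - y^2)) dA = ∫_{0}^{π/2} ∫_{0}^{6} (3exp(-r^2)) · r dr dθ.

Inner integral (in r): ∫_{0}^{6} (3exp(-r^2)) · r dr = 3/2 - 3exp(-36)/2.

Outer integral (in θ): ∫_{0}^{π/2} (3/2 - 3exp(-36)/2) dθ = -3π (1 - exp(36))exp(-36)/4.

Therefore ∬_D (3exp(-x^2 - y^2)) dA = -3π (1 - exp(36))exp(-36)/4.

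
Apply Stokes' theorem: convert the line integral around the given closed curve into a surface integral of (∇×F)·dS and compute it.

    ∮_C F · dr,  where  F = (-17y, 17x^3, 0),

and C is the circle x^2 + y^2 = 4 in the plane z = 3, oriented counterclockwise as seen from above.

Let S be the flat disk x^2 + y^2 ≤ 4 in the plane z = 3, with upward unit normal n̂ = ẑ. By Stokes' theorem,

    ∮_C F · dr = ∬_S (∇ × F) · n̂ dS = ∬_D (curl F)_z dA,

where D is the disk x^2 + y^2 ≤ 4.

Compute the curl of F = (-17y, 17x^3, 0):
    (∇ × F)_x = ∂F_z/∂y - ∂F_y/∂z = 0,
    (∇ × F)_y = ∂F_x/∂z - ∂F_z/∂x = 0,
    (∇ × F)_z = ∂F_y/∂x - ∂F_x/∂y = 51x^2 + 17.

On z = 3, (curl F)_z = 51x^2 + 17.

Convert to polar (x = r cos θ, y = r sin θ, dA = r dr dθ); the integrand becomes 51r^2cos(θ)^2 + 17, so

    ∬_D (curl F)_z dA = ∫_0^{2π} ∫_0^{2} (51r^2cos(θ)^2 + 17) · r dr dθ.

Inner (r from 0 to 2): 204cos(θ)^2 + 34.
Outer (θ from 0 to 2π): 272π.

Therefore ∮_C F · dr = 272π.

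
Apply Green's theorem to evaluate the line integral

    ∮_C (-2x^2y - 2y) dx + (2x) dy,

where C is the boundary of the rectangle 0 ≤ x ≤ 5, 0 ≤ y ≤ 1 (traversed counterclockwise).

Green's theorem converts the closed line integral into a double integral over the enclosed region D:

    ∮_C P dx + Q dy = ∬_D (∂Q/∂x - ∂P/∂y) dA.

Here P = -2x^2y - 2y, Q = 2x, so

    ∂Q/∂x = 2,    ∂P/∂y = -2x^2 - 2,
    ∂Q/∂x - ∂P/∂y = 2x^2 + 4.

D is the region 0 ≤ x ≤ 5, 0 ≤ y ≤ 1. Evaluating the double integral:

    ∬_D (2x^2 + 4) dA = ∫_0^{5} ∫_0^{1} (2x^2 + 4) dy dx.

Inner (y from 0 to 1): 2x^2 + 4.
Outer (x from 0 to 5): 310/3.

Therefore ∮_C P dx + Q dy = 310/3.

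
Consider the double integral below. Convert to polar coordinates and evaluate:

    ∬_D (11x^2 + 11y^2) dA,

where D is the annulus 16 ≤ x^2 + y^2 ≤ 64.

The region D is 4 ≤ r ≤ 8, 0 ≤ θ ≤ 2π in polar coordinates, where x = r cos(θ), y = r sin(θ), and dA = r dr dθ.

Under the substitution, the integrand becomes 11r^2, so

    ∬_D (11x^2 + 11y^2) dA = ∫_{0}^{2π} ∫_{4}^{8} (11r^2) · r dr dθ.

Inner integral (in r): ∫_{4}^{8} (11r^2) · r dr = 10560.

Outer integral (in θ): ∫_{0}^{2π} (10560) dθ = 21120π.

Therefore ∬_D (11x^2 + 11y^2) dA = 21120π.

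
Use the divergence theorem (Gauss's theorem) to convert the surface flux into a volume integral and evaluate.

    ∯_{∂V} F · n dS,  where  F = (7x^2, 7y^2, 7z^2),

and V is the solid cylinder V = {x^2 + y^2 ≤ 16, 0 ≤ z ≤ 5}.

By the divergence theorem,

    ∯_{∂V} F · n dS = ∭_V (∇ · F) dV.

Compute the divergence:
    ∇ · F = ∂F_x/∂x + ∂F_y/∂y + ∂F_z/∂z = 14x + 14y + 14z.

In cylindrical coordinates, x = r cos(θ), y = r sin(θ), z = z, dV = r dr dθ dz, with 0 ≤ r ≤ 4, 0 ≤ θ ≤ 2π, 0 ≤ z ≤ 5.

The integrand, after substitution and multiplying by the volume element, becomes (14sqrt(2)r sin(θ + π/4) + 14z) · r, so

    ∭_V (∇·F) dV = ∫_0^{2π} ∫_0^{4} ∫_0^{5} (14sqrt(2)r sin(θ + π/4) + 14z) · r dz dr dθ.

Inner (z from 0 to 5): 35r (2sqrt(2)r sin(θ + π/4) + 5).
Middle (r from 0 to 4): 4480sqrt(2)sin(θ + π/4)/3 + 1400.
Outer (θ from 0 to 2π): 2800π.

Therefore ∯_{∂V} F · n dS = 2800π.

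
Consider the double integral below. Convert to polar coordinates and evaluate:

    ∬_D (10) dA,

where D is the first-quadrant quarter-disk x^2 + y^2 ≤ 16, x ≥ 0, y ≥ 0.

The region D is 0 ≤ r ≤ 4, 0 ≤ θ ≤ π/2 in polar coordinates, where x = r cos(θ), y = r sin(θ), and dA = r dr dθ.

Under the substitution, the integrand becomes 10, so

    ∬_D (10) dA = ∫_{0}^{π/2} ∫_{0}^{4} (10) · r dr dθ.

Inner integral (in r): ∫_{0}^{4} (10) · r dr = 80.

Outer integral (in θ): ∫_{0}^{π/2} (80) dθ = 40π.

Therefore ∬_D (10) dA = 40π.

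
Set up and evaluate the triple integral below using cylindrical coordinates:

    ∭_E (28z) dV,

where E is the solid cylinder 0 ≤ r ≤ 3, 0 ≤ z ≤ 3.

In cylindrical coordinates, x = r cos(θ), y = r sin(θ), z = z, and dV = r dr dθ dz.

The integrand becomes 28z, so

    ∭_E (28z) dV = ∫_{0}^{2π} ∫_{0}^{3} ∫_{0}^{3} (28z) · r dz dr dθ.

Inner (z): 126r.
Middle (r from 0 to 3): 567.
Outer (θ): 1134π.

Therefore the triple integral equals 1134π.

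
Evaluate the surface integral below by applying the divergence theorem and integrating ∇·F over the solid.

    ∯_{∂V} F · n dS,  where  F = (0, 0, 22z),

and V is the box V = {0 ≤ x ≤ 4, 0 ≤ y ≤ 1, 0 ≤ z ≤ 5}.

By the divergence theorem,

    ∯_{∂V} F · n dS = ∭_V (∇ · F) dV.

Compute the divergence:
    ∇ · F = ∂F_x/∂x + ∂F_y/∂y + ∂F_z/∂z = 0 + 0 + 22 = 22.

V is a rectangular box, so dV = dx dy dz with 0 ≤ x ≤ 4, 0 ≤ y ≤ 1, 0 ≤ z ≤ 5.

Integrate (22) over V as an iterated integral:

    ∭_V (∇·F) dV = ∫_0^{4} ∫_0^{1} ∫_0^{5} (22) dz dy dx.

Inner (z from 0 to 5): 110.
Middle (y from 0 to 1): 110.
Outer (x from 0 to 4): 440.

Therefore ∯_{∂V} F · n dS = 440.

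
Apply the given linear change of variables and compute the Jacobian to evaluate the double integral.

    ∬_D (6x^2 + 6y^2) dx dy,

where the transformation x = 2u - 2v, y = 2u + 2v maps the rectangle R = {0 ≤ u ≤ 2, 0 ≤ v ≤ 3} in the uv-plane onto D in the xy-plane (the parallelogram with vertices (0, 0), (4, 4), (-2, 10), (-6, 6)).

Compute the Jacobian determinant of (x, y) with respect to (u, v):

    ∂(x,y)/∂(u,v) = | 2  -2 | = (2)(2) - (-2)(2) = 8.
                   | 2  2 |

Its absolute value is |J| = 8 (the area scaling factor).

Substituting x = 2u - 2v, y = 2u + 2v into the integrand,

    6x^2 + 6y^2 → 48u^2 + 48v^2,

so the integral becomes

    ∬_R (48u^2 + 48v^2) · |J| du dv = ∫_0^2 ∫_0^3 (384u^2 + 384v^2) dv du.

Inner (v): 1152u^2 + 3456.
Outer (u): 9984.

Therefore ∬_D (6x^2 + 6y^2) dx dy = 9984.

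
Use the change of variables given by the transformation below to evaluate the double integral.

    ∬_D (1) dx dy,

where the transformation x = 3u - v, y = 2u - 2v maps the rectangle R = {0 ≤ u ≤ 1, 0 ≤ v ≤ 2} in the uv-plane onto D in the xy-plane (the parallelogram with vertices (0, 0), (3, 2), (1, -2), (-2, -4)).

Compute the Jacobian determinant of (x, y) with respect to (u, v):

    ∂(x,y)/∂(u,v) = | 3  -1 | = (3)(-2) - (-1)(2) = -4.
                   | 2  -2 |

Its absolute value is |J| = 4 (the area scaling factor).

Substituting x = 3u - v, y = 2u - 2v into the integrand,

    1 → 1,

so the integral becomes

    ∬_R (1) · |J| du dv = ∫_0^1 ∫_0^2 (4) dv du.

Inner (v): 8.
Outer (u): 8.

Therefore ∬_D (1) dx dy = 8.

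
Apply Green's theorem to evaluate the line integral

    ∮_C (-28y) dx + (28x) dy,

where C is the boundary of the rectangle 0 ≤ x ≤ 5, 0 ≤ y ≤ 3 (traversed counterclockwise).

Green's theorem converts the closed line integral into a double integral over the enclosed region D:

    ∮_C P dx + Q dy = ∬_D (∂Q/∂x - ∂P/∂y) dA.

Here P = -28y, Q = 28x, so

    ∂Q/∂x = 28,    ∂P/∂y = -28,
    ∂Q/∂x - ∂P/∂y = 56.

D is the region 0 ≤ x ≤ 5, 0 ≤ y ≤ 3. Evaluating the double integral:

    ∬_D (56) dA = ∫_0^{5} ∫_0^{3} (56) dy dx.

Inner (y from 0 to 3): 168.
Outer (x from 0 to 5): 840.

Therefore ∮_C P dx + Q dy = 840.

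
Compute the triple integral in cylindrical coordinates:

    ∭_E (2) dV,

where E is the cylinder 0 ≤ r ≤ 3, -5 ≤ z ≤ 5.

In cylindrical coordinates, x = r cos(θ), y = r sin(θ), z = z, and dV = r dr dθ dz.

The integrand becomes 2, so

    ∭_E (2) dV = ∫_{0}^{2π} ∫_{0}^{3} ∫_{-5}^{5} (2) · r dz dr dθ.

Inner (z): 20r.
Middle (r from 0 to 3): 90.
Outer (θ): 180π.

Therefore the triple integral equals 180π.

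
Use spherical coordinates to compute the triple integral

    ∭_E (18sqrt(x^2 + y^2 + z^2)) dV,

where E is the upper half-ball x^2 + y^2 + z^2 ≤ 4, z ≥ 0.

In spherical coordinates, x = ρ sin(φ) cos(θ), y = ρ sin(φ) sin(θ), z = ρ cos(φ), and dV = ρ^2 sin(φ) dρ dφ dθ.

The integrand becomes 18ρ, so

    ∭_E (18sqrt(x^2 + y^2 + z^2)) dV = ∫_{0}^{2π} ∫_{0}^{π/2} ∫_{0}^{2} (18ρ) · ρ^2 sin(φ) dρ dφ dθ.

Inner (ρ): 72sin(φ).
Middle (φ): 72.
Outer (θ): 144π.

Therefore the triple integral equals 144π.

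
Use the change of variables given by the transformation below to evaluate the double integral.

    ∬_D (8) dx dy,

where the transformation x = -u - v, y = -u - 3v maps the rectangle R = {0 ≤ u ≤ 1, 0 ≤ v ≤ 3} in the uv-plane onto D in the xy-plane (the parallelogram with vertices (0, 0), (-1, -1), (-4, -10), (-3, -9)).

Compute the Jacobian determinant of (x, y) with respect to (u, v):

    ∂(x,y)/∂(u,v) = | -1  -1 | = (-1)(-3) - (-1)(-1) = 2.
                   | -1  -3 |

Its absolute value is |J| = 2 (the area scaling factor).

Substituting x = -u - v, y = -u - 3v into the integrand,

    8 → 8,

so the integral becomes

    ∬_R (8) · |J| du dv = ∫_0^1 ∫_0^3 (16) dv du.

Inner (v): 48.
Outer (u): 48.

Therefore ∬_D (8) dx dy = 48.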